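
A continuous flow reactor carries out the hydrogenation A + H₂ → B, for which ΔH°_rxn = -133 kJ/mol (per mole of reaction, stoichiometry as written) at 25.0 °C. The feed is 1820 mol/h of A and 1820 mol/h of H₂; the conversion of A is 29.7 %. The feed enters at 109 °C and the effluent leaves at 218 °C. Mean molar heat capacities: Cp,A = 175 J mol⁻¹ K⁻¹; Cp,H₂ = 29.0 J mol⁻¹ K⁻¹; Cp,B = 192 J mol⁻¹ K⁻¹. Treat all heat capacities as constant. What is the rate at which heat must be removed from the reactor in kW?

Q_out = 9.08 kW

Extent of reaction ξ = 0.297 × 1820 = 540.54 mol/h
Reaction term: ξ·ΔH°_rxn = 540.54 × -133 = -71892 kJ/h
Sensible, feed 109→25 °C: -31188 kJ/h
Outlet flows (mol/h): A 1279.5, H₂ 1279.5, B 540.54
Sensible, products 25→218 °C: 70405 kJ/h
Q = ΔH = -32674 kJ/h = -9.0762 kW
Heat removed = 9.0762 kW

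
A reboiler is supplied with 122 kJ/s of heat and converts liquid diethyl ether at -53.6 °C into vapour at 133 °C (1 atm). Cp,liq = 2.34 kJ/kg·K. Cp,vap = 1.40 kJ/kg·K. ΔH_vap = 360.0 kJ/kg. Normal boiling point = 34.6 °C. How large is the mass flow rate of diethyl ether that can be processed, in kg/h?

Δh = 2.34×(34.6−-53.6) + 360.0 + 1.40×(133−34.6) = 704.15 kJ/kg
Q = 122 kJ/s = 122 kJ/s = 439200 kJ/h
ṁ = Q/Δh = 439200 / 704.15 = 623.73 kg/h

ṁ = 624 kg/h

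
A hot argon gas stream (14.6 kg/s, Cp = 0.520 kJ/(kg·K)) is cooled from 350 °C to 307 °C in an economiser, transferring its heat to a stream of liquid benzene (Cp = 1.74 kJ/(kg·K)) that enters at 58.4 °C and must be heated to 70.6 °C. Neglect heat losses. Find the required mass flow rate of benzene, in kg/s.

ṁ_c = 15.4 kg/s

Heat released by hot stream: Q = 14.6 × 0.520 × (350 − 307) = 326.46 kJ/s
Energy balance on cold side (adiabatic exchanger): Q = ṁ_c·Cp_c·(T_c,out − T_c,in)
ṁ_c = 326.46 / [1.74 × (70.6 − 58.4)] = 15.379 kg/s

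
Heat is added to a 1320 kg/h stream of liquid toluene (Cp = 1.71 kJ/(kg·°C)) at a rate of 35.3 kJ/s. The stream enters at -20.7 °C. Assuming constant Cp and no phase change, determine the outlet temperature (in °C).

Q = 35.3 kJ/s = 127080 kJ/h
ΔT = Q/(ṁ·Cp) = 127080/(1320×1.71) = 56.3 K
T_out = -20.7 + 56.3 = 35.6 °C

T_out = 35.6 °C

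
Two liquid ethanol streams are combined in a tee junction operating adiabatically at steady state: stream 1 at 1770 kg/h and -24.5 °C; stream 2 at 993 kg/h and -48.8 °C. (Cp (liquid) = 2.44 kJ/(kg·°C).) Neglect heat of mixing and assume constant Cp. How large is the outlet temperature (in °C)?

Adiabatic, steady state ⇒ Σ ṁᵢCp,ᵢ(T_out − Tᵢ) = 0
Σ ṁᵢCp,ᵢTᵢ = 1770×2.44×-24.5 + 993×2.44×-48.8 = -224050
Σ ṁᵢCp,ᵢ = 1770×2.44 + 993×2.44 = 6741.7
T_out = -224050 / 6741.7 = -33.233 °C

T_out = -33.2 °C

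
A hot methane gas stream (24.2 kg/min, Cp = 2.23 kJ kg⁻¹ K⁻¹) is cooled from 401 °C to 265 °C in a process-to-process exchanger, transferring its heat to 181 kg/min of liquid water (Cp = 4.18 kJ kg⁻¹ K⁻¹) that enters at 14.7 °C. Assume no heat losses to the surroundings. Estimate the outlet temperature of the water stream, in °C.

Heat released by hot stream: Q = 24.2 × 2.23 × (401 − 265) = 7339.4 kJ/min
Energy balance on cold side (adiabatic exchanger): Q = ṁ_c·Cp_c·(T_c,out − T_c,in)
T_c,out = 14.7 + 7339.4/(181 × 4.18) = 24.401 °C

T_c,out = 24.4 °C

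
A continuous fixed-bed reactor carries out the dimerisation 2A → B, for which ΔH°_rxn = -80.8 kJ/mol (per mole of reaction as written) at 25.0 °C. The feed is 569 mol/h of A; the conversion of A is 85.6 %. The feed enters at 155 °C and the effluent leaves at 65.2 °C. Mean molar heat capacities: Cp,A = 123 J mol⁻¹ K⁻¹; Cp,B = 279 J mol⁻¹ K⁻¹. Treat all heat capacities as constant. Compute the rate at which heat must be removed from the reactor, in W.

Q_out = 7120 W

Extent of reaction ξ = 0.856 × 569 / 2 = 243.53 mol/h
Reaction term: ξ·ΔH°_rxn = 243.53 × -80.8 = -19677 kJ/h
Sensible, feed 155→25 °C: -9098.3 kJ/h
Outlet flows (mol/h): A 81.936, B 243.53
Sensible, products 25→65.2 °C: 3136.5 kJ/h
Q = ΔH = -25639 kJ/h = -7.122 kW
Heat removed = 7122 W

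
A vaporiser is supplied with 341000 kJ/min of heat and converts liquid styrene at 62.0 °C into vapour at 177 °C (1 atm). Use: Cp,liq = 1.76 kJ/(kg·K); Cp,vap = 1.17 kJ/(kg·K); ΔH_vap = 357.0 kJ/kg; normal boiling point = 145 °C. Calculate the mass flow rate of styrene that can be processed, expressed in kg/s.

ṁ = 10.5 kg/s

Δh = 1.76×(145−62.0) + 357.0 + 1.17×(177−145) = 540.52 kJ/kg
Q = 341000 kJ/min = 5683.3 kJ/s = 5683.3 kJ/s
ṁ = Q/Δh = 5683.3 / 540.52 = 10.515 kg/s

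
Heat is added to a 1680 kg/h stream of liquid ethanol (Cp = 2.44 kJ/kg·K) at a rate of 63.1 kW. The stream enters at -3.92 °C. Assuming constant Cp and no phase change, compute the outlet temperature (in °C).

T_out = 51.5 °C

Q = 63.1 kW = 227160 kJ/h
ΔT = Q/(ṁ·Cp) = 227160/(1680×2.44) = 55.416 K
T_out = -3.92 + 55.416 = 51.496 °C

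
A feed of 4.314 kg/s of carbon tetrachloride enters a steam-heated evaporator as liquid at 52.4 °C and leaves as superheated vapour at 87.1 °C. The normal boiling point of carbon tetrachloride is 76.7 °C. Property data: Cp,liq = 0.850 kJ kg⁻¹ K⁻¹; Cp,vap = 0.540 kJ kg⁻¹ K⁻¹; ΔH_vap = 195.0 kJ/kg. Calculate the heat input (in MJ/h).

Q = 3440 MJ/h

liquid 52.4→76.7 °C: 20.655 kJ/kg
vaporisation at 76.7 °C: 195 kJ/kg
vapour 76.7→87.1 °C: 5.616 kJ/kg
Δh = 20.655 + 195 + 5.616 = 221.27 kJ/kg
Q = ṁ·Δh = 4.314 kg/s × 221.27 kJ/kg = 954.56 kJ/s
|Q| = 954.56 kW = 3436.4 MJ/h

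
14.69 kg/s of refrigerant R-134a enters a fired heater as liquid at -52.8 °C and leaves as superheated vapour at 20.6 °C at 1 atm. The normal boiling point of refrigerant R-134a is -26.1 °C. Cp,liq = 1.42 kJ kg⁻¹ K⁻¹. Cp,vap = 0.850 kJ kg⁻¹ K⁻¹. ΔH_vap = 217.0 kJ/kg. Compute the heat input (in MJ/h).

liquid -52.8→-26.1 °C: 37.914 kJ/kg
vaporisation at -26.1 °C: 217 kJ/kg
vapour -26.1→20.6 °C: 39.695 kJ/kg
Δh = 37.914 + 217 + 39.695 = 294.61 kJ/kg
Q = ṁ·Δh = 14.69 kg/s × 294.61 kJ/kg = 4327.8 kJ/s
|Q| = 4327.8 kW = 15580 MJ/h

Q = 15600 MJ/h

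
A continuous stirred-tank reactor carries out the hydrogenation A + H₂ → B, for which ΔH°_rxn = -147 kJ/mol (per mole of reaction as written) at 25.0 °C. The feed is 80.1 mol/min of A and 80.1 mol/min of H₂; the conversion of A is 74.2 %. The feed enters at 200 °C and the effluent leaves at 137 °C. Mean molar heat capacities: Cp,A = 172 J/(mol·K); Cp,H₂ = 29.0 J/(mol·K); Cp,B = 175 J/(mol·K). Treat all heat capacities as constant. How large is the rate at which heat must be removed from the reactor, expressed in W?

Extent of reaction ξ = 0.742 × 80.1 = 59.434 mol/min
Reaction term: ξ·ΔH°_rxn = 59.434 × -147 = -8736.8 kJ/min
Sensible, feed 200→25 °C: -2817.5 kJ/min
Outlet flows (mol/min): A 20.666, H₂ 20.666, B 59.434
Sensible, products 25→137 °C: 1630.1 kJ/min
Q = ΔH = -9924.2 kJ/min = -165.4 kW
Heat removed = 165400 W

Q_out = 165000 W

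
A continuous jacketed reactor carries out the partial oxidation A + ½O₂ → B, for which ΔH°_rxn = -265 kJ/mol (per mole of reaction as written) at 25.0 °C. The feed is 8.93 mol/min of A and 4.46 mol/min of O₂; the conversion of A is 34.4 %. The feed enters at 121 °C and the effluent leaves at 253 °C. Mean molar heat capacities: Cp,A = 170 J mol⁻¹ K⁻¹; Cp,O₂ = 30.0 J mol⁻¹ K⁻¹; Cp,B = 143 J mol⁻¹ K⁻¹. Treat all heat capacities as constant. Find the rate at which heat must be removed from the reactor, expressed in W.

Q_out = 10400 W

Extent of reaction ξ = 0.344 × 8.93 = 3.0719 mol/min
Reaction term: ξ·ΔH°_rxn = 3.0719 × -265 = -814.06 kJ/min
Sensible, feed 121→25 °C: -158.58 kJ/min
Outlet flows (mol/min): A 5.8581, O₂ 2.924, B 3.0719
Sensible, products 25→253 °C: 347.22 kJ/min
Q = ΔH = -625.42 kJ/min = -10.424 kW
Heat removed = 10424 W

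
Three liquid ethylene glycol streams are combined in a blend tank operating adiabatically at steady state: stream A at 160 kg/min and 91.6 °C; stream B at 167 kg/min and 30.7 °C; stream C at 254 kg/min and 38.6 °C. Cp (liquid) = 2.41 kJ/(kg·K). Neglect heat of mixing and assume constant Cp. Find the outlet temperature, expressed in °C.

No heat crosses the boundary, so H_out = H_in.
Σ ṁᵢCp,ᵢTᵢ = 160×2.41×91.6 + 167×2.41×30.7 + 254×2.41×38.6 = 71305
Σ ṁᵢCp,ᵢ = 160×2.41 + 167×2.41 + 254×2.41 = 1400.2
T_out = 71305 / 1400.2 = 50.925 °C

T_out = 50.9 °C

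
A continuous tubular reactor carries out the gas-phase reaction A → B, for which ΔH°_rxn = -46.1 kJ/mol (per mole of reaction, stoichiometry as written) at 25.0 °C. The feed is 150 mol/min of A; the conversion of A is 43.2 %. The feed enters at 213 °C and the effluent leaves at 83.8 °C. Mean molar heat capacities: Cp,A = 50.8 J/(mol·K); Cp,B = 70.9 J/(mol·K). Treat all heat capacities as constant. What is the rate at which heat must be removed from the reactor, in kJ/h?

Extent of reaction ξ = 0.432 × 150 = 64.8 mol/min
Reaction term: ξ·ΔH°_rxn = 64.8 × -46.1 = -2987.3 kJ/min
Sensible, feed 213→25 °C: -1432.6 kJ/min
Outlet flows (mol/min): A 85.2, B 64.8
Sensible, products 25→83.8 °C: 524.64 kJ/min
Q = ΔH = -3895.2 kJ/min = -64.92 kW
Heat removed = 233710 kJ/h

Q_out = 234000 kJ/h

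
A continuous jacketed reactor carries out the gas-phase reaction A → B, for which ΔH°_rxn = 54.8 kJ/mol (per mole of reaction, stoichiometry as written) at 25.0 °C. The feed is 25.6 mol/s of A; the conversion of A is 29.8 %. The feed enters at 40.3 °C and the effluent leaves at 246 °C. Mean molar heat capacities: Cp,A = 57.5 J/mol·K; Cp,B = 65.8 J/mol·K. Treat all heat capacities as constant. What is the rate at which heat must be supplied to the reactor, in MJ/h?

Extent of reaction ξ = 0.298 × 25.6 = 7.6288 mol/s
Reaction term: ξ·ΔH°_rxn = 7.6288 × 54.8 = 418.06 kJ/s
Sensible, feed 40.3→25 °C: -22.522 kJ/s
Outlet flows (mol/s): A 17.971, B 7.6288
Sensible, products 25→246 °C: 339.31 kJ/s
Q = ΔH = 734.84 kJ/s = 734.84 kW
Heat supplied = 2645.4 MJ/h

Q_in = 2650 MJ/h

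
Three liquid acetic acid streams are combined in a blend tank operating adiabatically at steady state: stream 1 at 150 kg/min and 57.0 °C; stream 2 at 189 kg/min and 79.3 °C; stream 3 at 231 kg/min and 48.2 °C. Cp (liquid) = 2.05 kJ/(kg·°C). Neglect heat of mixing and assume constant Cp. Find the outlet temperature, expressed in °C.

T_out = 60.8 °C

Adiabatic, steady state ⇒ Σ ṁᵢCp,ᵢ(T_out − Tᵢ) = 0
Σ ṁᵢCp,ᵢTᵢ = 150×2.05×57.0 + 189×2.05×79.3 + 231×2.05×48.2 = 71077
Σ ṁᵢCp,ᵢ = 150×2.05 + 189×2.05 + 231×2.05 = 1168.5
T_out = 71077 / 1168.5 = 60.828 °C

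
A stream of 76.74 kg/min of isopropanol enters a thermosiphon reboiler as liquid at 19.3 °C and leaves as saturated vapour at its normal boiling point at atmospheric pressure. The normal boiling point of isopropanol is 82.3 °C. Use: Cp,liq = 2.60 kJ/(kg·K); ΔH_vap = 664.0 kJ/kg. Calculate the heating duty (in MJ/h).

Q = 3810 MJ/h

liquid 19.3→82.3 °C: 163.8 kJ/kg
vaporisation at 82.3 °C: 664 kJ/kg
Δh = 163.8 + 664 = 827.8 kJ/kg
Q = ṁ·Δh = 76.74 kg/min × 827.8 kJ/kg = 63525 kJ/min
|Q| = 1058.8 kW = 3811.5 MJ/h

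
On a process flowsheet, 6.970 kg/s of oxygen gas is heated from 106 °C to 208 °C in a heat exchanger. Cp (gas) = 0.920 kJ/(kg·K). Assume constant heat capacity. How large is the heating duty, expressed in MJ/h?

Q = 2350 MJ/h

Q = ṁ·Cp·ΔT = 6.970 × 0.920 × (208 − 106) = 654.06 kJ/s
Heating duty = 2354.6 MJ/h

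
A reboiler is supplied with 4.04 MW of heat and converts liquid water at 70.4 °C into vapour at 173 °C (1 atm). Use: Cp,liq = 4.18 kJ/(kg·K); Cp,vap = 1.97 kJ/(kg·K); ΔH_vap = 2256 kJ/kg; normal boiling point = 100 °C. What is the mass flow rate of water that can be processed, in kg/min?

Δh = 4.18×(100−70.4) + 2256 + 1.97×(173−100) = 2523.5 kJ/kg
Q = 4.04 MW = 4040 kJ/s = 242400 kJ/min
ṁ = Q/Δh = 242400 / 2523.5 = 96.056 kg/min

ṁ = 96.1 kg/min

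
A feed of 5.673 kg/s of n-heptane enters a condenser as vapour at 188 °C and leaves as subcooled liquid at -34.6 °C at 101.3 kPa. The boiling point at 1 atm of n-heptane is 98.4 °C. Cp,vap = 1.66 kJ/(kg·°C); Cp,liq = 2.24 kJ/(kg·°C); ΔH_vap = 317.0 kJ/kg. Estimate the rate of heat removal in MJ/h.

Q_c = 15600 MJ/h

vapour 188→98.4 °C: -148.74 kJ/kg
condensation at 98.4 °C: -317 kJ/kg
liquid 98.4→-34.6 °C: -297.92 kJ/kg
Δh = -148.74 + -317 + -297.92 = -763.66 kJ/kg
Q = ṁ·Δh = 5.673 kg/s × -763.66 kJ/kg = -4332.2 kJ/s
|Q| = 4332.2 kW = 15596 MJ/h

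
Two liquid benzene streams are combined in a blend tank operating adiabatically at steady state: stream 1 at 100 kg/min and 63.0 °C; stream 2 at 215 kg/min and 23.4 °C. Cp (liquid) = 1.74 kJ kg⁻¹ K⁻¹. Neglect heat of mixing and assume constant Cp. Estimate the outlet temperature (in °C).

T_out = 36.0 °C

Adiabatic, steady state ⇒ Σ ṁᵢCp,ᵢ(T_out − Tᵢ) = 0
Σ ṁᵢCp,ᵢTᵢ = 100×1.74×63.0 + 215×1.74×23.4 = 19716
Σ ṁᵢCp,ᵢ = 100×1.74 + 215×1.74 = 548.1
T_out = 19716 / 548.1 = 35.971 °C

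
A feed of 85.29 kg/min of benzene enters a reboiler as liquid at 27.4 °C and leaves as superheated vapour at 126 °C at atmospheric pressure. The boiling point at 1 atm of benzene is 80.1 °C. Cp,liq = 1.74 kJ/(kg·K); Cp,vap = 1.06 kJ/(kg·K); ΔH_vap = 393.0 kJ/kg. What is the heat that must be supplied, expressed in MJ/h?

Q = 2730 MJ/h

liquid 27.4→80.1 °C: 91.698 kJ/kg
vaporisation at 80.1 °C: 393 kJ/kg
vapour 80.1→126 °C: 48.654 kJ/kg
Δh = 91.698 + 393 + 48.654 = 533.35 kJ/kg
Q = ṁ·Δh = 85.29 kg/min × 533.35 kJ/kg = 45490 kJ/min
|Q| = 758.16 kW = 2729.4 MJ/h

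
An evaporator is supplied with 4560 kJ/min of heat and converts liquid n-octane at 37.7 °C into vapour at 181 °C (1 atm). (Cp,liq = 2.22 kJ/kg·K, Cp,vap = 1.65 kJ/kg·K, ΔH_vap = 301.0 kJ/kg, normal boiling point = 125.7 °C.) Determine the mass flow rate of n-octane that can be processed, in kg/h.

Δh = 2.22×(125.7−37.7) + 301.0 + 1.65×(181−125.7) = 587.61 kJ/kg
Q = 4560 kJ/min = 76 kJ/s = 273600 kJ/h
ṁ = Q/Δh = 273600 / 587.61 = 465.62 kg/h

ṁ = 466 kg/h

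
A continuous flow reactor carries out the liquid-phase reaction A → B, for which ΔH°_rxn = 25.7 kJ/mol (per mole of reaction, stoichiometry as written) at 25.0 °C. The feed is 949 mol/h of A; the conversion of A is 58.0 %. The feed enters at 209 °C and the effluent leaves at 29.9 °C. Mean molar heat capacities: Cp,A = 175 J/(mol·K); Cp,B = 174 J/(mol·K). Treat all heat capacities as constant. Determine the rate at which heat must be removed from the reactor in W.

Q_out = 4330 W

Extent of reaction ξ = 0.580 × 949 = 550.42 mol/h
Reaction term: ξ·ΔH°_rxn = 550.42 × 25.7 = 14146 kJ/h
Sensible, feed 209→25 °C: -30558 kJ/h
Outlet flows (mol/h): A 398.58, B 550.42
Sensible, products 25→29.9 °C: 811.07 kJ/h
Q = ΔH = -15601 kJ/h = -4.3336 kW
Heat removed = 4333.6 W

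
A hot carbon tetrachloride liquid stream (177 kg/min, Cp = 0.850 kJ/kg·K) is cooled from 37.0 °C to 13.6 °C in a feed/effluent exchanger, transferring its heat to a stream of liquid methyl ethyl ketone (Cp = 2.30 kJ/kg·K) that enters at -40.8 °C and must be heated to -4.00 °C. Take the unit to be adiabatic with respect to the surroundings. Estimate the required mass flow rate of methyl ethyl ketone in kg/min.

Heat released by hot stream: Q = 177 × 0.850 × (37.0 − 13.6) = 3520.5 kJ/min
Energy balance on cold side (adiabatic exchanger): Q = ṁ_c·Cp_c·(T_c,out − T_c,in)
ṁ_c = 3520.5 / [2.30 × (-4.00 − -40.8)] = 41.594 kg/min

ṁ_c = 41.6 kg/min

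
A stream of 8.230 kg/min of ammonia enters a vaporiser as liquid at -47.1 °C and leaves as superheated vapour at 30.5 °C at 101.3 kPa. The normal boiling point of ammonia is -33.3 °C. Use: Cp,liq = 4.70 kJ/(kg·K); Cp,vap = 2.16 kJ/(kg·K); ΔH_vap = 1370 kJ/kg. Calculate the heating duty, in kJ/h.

Q = 777000 kJ/h

liquid -47.1→-33.3 °C: 64.86 kJ/kg
vaporisation at -33.3 °C: 1370 kJ/kg
vapour -33.3→30.5 °C: 137.81 kJ/kg
Δh = 64.86 + 1370 + 137.81 = 1572.7 kJ/kg
Q = ṁ·Δh = 8.230 kg/min × 1572.7 kJ/kg = 12943 kJ/min
|Q| = 215.72 kW = 776580 kJ/h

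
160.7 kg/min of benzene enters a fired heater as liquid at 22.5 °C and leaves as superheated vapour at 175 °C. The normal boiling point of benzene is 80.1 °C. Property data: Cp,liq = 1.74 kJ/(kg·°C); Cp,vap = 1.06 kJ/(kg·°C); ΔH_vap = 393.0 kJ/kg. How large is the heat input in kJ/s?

Q = 1590 kJ/s

liquid 22.5→80.1 °C: 100.22 kJ/kg
vaporisation at 80.1 °C: 393 kJ/kg
vapour 80.1→175 °C: 100.59 kJ/kg
Δh = 100.22 + 393 + 100.59 = 593.82 kJ/kg
Q = ṁ·Δh = 160.7 kg/min × 593.82 kJ/kg = 95427 kJ/min
|Q| = 1590.4 kW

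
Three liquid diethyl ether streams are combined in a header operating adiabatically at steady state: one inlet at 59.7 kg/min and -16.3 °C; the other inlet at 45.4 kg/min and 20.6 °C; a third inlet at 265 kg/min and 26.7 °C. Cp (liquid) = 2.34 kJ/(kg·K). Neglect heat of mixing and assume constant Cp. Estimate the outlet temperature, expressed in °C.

Energy balance with Q = 0: Σ ṁᵢCp,ᵢ(T_out − Tᵢ) = 0
T_out = Σ ṁᵢCp,ᵢTᵢ / Σ ṁᵢCp,ᵢ
      = 16468 / 866.03 = 19.015 °C

T_out = 19.0 °C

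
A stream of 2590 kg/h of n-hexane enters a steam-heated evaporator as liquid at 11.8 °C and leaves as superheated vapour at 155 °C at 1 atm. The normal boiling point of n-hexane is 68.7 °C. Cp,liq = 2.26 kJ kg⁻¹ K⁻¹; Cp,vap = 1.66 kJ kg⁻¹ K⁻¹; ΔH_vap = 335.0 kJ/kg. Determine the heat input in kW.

liquid 11.8→68.7 °C: 128.59 kJ/kg
vaporisation at 68.7 °C: 335 kJ/kg
vapour 68.7→155 °C: 143.26 kJ/kg
Δh = 128.59 + 335 + 143.26 = 606.85 kJ/kg
Q = ṁ·Δh = 2590 kg/h × 606.85 kJ/kg = 1.5717e+06 kJ/h
|Q| = 436.6 kW

Q = 437 kW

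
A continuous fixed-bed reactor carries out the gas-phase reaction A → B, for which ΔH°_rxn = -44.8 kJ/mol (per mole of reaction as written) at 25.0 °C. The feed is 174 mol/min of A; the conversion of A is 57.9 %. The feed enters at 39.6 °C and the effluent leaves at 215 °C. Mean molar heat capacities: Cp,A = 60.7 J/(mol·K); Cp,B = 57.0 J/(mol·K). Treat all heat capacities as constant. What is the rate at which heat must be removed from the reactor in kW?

Extent of reaction ξ = 0.579 × 174 = 100.75 mol/min
Reaction term: ξ·ΔH°_rxn = 100.75 × -44.8 = -4513.4 kJ/min
Sensible, feed 39.6→25 °C: -154.2 kJ/min
Outlet flows (mol/min): A 73.254, B 100.75
Sensible, products 25→215 °C: 1935.9 kJ/min
Q = ΔH = -2731.7 kJ/min = -45.528 kW
Heat removed = 45.528 kW

Q_out = 45.5 kW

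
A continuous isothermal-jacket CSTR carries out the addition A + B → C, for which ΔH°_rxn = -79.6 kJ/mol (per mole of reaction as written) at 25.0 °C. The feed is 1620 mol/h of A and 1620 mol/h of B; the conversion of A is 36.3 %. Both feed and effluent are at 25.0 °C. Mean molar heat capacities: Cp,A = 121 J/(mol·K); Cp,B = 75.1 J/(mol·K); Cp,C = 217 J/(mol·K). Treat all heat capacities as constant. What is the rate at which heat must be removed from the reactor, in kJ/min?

Q_out = 780 kJ/min

Extent of reaction ξ = 0.363 × 1620 = 588.06 mol/h
Reaction term: ξ·ΔH°_rxn = 588.06 × -79.6 = -46810 kJ/h
Q = ΔH = -46810 kJ/h = -13.003 kW
Heat removed = 780.16 kJ/min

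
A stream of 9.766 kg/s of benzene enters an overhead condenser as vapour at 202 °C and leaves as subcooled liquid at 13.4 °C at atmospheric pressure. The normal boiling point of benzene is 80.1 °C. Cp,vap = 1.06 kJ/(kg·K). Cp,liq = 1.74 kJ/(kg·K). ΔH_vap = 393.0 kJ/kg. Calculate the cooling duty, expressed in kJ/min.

Q_c = 374000 kJ/min

vapour 202→80.1 °C: -129.21 kJ/kg
condensation at 80.1 °C: -393 kJ/kg
liquid 80.1→13.4 °C: -116.06 kJ/kg
Δh = -129.21 + -393 + -116.06 = -638.27 kJ/kg
Q = ṁ·Δh = 9.766 kg/s × -638.27 kJ/kg = -6233.4 kJ/s
|Q| = 6233.4 kW = 374000 kJ/min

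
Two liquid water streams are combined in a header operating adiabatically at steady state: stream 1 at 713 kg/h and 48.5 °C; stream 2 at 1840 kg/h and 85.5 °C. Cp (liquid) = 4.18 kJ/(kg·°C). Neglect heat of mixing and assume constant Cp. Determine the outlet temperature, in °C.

Adiabatic, steady state ⇒ Σ ṁᵢCp,ᵢ(T_out − Tᵢ) = 0
Σ ṁᵢCp,ᵢTᵢ = 713×4.18×48.5 + 1840×4.18×85.5 = 802140
Σ ṁᵢCp,ᵢ = 713×4.18 + 1840×4.18 = 10672
T_out = 802140 / 10672 = 75.167 °C

T_out = 75.2 °C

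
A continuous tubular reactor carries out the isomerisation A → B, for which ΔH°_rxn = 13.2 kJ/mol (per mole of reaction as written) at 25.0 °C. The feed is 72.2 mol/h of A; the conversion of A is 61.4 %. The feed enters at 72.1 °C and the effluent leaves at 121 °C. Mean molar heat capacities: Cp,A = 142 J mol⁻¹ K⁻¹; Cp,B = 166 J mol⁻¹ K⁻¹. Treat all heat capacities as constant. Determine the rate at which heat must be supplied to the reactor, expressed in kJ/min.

Q_in = 19.8 kJ/min

Extent of reaction ξ = 0.614 × 72.2 = 44.331 mol/h
Reaction term: ξ·ΔH°_rxn = 44.331 × 13.2 = 585.17 kJ/h
Sensible, feed 72.1→25 °C: -482.89 kJ/h
Outlet flows (mol/h): A 27.869, B 44.331
Sensible, products 25→121 °C: 1086.4 kJ/h
Q = ΔH = 1188.6 kJ/h = 0.33018 kW
Heat supplied = 19.811 kJ/min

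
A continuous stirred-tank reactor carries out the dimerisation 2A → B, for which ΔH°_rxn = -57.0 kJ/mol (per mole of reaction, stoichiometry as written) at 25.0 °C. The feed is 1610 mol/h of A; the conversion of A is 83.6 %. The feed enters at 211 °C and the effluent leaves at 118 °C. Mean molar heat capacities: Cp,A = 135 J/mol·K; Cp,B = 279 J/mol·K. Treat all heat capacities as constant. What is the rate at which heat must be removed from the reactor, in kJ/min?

Q_out = 967 kJ/min

Extent of reaction ξ = 0.836 × 1610 / 2 = 672.98 mol/h
Reaction term: ξ·ΔH°_rxn = 672.98 × -57.0 = -38360 kJ/h
Sensible, feed 211→25 °C: -40427 kJ/h
Outlet flows (mol/h): A 264.04, B 672.98
Sensible, products 25→118 °C: 20777 kJ/h
Q = ΔH = -58010 kJ/h = -16.114 kW
Heat removed = 966.84 kJ/min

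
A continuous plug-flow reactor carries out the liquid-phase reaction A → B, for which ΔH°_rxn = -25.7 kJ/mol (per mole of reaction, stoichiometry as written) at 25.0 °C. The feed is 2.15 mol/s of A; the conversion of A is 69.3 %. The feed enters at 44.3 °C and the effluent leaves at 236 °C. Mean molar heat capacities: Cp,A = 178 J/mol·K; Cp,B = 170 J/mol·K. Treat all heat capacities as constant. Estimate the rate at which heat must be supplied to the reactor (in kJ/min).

Extent of reaction ξ = 0.693 × 2.15 = 1.4899 mol/s
Reaction term: ξ·ΔH°_rxn = 1.4899 × -25.7 = -38.292 kJ/s
Sensible, feed 44.3→25 °C: -7.3861 kJ/s
Outlet flows (mol/s): A 0.66005, B 1.4899
Sensible, products 25→236 °C: 78.235 kJ/s
Q = ΔH = 32.557 kJ/s = 32.557 kW
Heat supplied = 1953.4 kJ/min

Q_in = 1950 kJ/min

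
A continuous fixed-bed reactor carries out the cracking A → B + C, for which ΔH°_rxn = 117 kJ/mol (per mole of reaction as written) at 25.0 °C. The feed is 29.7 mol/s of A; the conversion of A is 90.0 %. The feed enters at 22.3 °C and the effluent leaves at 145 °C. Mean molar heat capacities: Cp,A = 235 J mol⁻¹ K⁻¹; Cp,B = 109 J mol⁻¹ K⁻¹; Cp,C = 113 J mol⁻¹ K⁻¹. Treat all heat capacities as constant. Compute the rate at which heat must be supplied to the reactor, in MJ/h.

Extent of reaction ξ = 0.900 × 29.7 = 26.73 mol/s
Reaction term: ξ·ΔH°_rxn = 26.73 × 117 = 3127.4 kJ/s
Sensible, feed 22.3→25 °C: 18.845 kJ/s
Outlet flows (mol/s): A 2.97, B 26.73, C 26.73
Sensible, products 25→145 °C: 795.84 kJ/s
Q = ΔH = 3942.1 kJ/s = 3942.1 kW
Heat supplied = 14192 MJ/h

Q_in = 14200 MJ/h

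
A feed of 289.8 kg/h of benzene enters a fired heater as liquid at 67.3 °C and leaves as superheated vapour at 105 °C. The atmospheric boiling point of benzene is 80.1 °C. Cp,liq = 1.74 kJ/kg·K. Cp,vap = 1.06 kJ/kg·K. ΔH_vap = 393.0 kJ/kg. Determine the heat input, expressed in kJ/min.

Q = 2130 kJ/min

liquid 67.3→80.1 °C: 22.272 kJ/kg
vaporisation at 80.1 °C: 393 kJ/kg
vapour 80.1→105 °C: 26.394 kJ/kg
Δh = 22.272 + 393 + 26.394 = 441.67 kJ/kg
Q = ṁ·Δh = 289.8 kg/h × 441.67 kJ/kg = 127990 kJ/h
|Q| = 35.554 kW = 2133.2 kJ/min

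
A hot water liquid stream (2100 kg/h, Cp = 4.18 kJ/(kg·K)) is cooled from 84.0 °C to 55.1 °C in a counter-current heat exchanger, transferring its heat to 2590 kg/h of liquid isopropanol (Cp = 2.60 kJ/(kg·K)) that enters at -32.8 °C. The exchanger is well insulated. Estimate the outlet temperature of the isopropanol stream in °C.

T_c,out = 4.87 °C

Heat released by hot stream: Q = 2100 × 4.18 × (84.0 − 55.1) = 253680 kJ/h
Energy balance on cold side (adiabatic exchanger): Q = ṁ_c·Cp_c·(T_c,out − T_c,in)
T_c,out = -32.8 + 253680/(2590 × 2.60) = 4.8721 °C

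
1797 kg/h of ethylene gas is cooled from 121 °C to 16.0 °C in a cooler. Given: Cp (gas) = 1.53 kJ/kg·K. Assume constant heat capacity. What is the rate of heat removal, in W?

Q_c = 80200 W

Q = ṁ·Cp·ΔT = 1797 × 1.53 × (16.0 − 121) = -288690 kJ/h
Converting: 288690 / 3600 s = 80.191 kW
Cooling duty = 80191 W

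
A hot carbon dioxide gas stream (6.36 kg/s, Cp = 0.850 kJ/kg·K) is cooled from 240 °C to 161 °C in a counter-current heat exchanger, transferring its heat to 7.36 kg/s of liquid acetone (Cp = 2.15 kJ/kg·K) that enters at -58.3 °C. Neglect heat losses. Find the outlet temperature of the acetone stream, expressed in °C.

Heat released by hot stream: Q = 6.36 × 0.850 × (240 − 161) = 427.07 kJ/s
Energy balance on cold side (adiabatic exchanger): Q = ṁ_c·Cp_c·(T_c,out − T_c,in)
T_c,out = -58.3 + 427.07/(7.36 × 2.15) = -31.311 °C

T_c,out = -31.3 °C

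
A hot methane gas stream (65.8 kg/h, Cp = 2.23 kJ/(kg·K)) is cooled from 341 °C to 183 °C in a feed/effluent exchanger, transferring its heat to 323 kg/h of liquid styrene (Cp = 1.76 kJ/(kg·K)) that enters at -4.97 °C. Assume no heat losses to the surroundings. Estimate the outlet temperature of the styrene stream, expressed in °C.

T_c,out = 35.8 °C

Heat released by hot stream: Q = 65.8 × 2.23 × (341 − 183) = 23184 kJ/h
Energy balance on cold side (adiabatic exchanger): Q = ṁ_c·Cp_c·(T_c,out − T_c,in)
T_c,out = -4.97 + 23184/(323 × 1.76) = 35.812 °C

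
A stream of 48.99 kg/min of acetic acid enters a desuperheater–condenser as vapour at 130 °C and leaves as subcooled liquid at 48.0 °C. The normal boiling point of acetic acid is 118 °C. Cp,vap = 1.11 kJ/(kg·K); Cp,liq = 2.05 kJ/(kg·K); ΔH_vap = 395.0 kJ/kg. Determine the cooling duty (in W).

Q_c = 451000 W

vapour 130→118 °C: -13.32 kJ/kg
condensation at 118 °C: -395 kJ/kg
liquid 118→48.0 °C: -143.5 kJ/kg
Δh = -13.32 + -395 + -143.5 = -551.82 kJ/kg
Q = ṁ·Δh = 48.99 kg/min × -551.82 kJ/kg = -27034 kJ/min
|Q| = 450.56 kW = 450560 W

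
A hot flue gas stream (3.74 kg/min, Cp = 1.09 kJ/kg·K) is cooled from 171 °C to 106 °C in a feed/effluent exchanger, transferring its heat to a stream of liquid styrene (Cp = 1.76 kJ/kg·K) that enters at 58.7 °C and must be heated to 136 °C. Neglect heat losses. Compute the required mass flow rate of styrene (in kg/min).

ṁ_c = 1.95 kg/min

Heat released by hot stream: Q = 3.74 × 1.09 × (171 − 106) = 264.98 kJ/min
Energy balance on cold side (adiabatic exchanger): Q = ṁ_c·Cp_c·(T_c,out − T_c,in)
ṁ_c = 264.98 / [1.76 × (136 − 58.7)] = 1.9477 kg/min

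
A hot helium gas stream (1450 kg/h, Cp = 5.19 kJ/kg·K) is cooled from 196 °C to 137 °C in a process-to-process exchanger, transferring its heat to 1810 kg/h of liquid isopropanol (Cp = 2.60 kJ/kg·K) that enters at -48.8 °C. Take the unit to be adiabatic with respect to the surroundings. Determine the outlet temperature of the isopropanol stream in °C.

T_c,out = 45.5 °C

Heat released by hot stream: Q = 1450 × 5.19 × (196 − 137) = 444000 kJ/h
Energy balance on cold side (adiabatic exchanger): Q = ṁ_c·Cp_c·(T_c,out − T_c,in)
T_c,out = -48.8 + 444000/(1810 × 2.60) = 45.549 °C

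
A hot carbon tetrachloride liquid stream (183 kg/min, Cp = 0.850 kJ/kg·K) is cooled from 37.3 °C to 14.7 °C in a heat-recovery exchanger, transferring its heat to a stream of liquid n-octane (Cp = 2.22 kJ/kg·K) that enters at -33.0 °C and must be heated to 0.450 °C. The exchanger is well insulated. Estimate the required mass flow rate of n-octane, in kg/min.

ṁ_c = 47.3 kg/min

Heat released by hot stream: Q = 183 × 0.850 × (37.3 − 14.7) = 3515.4 kJ/min
Energy balance on cold side (adiabatic exchanger): Q = ṁ_c·Cp_c·(T_c,out − T_c,in)
ṁ_c = 3515.4 / [2.22 × (0.450 − -33.0)] = 47.34 kg/min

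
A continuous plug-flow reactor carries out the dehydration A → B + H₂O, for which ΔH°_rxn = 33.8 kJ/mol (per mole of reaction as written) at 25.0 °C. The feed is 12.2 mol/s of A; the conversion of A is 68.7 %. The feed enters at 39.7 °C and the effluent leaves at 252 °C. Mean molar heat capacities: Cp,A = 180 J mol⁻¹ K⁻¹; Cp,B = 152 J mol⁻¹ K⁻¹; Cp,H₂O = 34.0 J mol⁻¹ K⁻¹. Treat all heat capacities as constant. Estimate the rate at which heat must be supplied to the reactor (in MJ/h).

Extent of reaction ξ = 0.687 × 12.2 = 8.3814 mol/s
Reaction term: ξ·ΔH°_rxn = 8.3814 × 33.8 = 283.29 kJ/s
Sensible, feed 39.7→25 °C: -32.281 kJ/s
Outlet flows (mol/s): A 3.8186, B 8.3814, H₂O 8.3814
Sensible, products 25→252 °C: 509.91 kJ/s
Q = ΔH = 760.92 kJ/s = 760.92 kW
Heat supplied = 2739.3 MJ/h

Q_in = 2740 MJ/h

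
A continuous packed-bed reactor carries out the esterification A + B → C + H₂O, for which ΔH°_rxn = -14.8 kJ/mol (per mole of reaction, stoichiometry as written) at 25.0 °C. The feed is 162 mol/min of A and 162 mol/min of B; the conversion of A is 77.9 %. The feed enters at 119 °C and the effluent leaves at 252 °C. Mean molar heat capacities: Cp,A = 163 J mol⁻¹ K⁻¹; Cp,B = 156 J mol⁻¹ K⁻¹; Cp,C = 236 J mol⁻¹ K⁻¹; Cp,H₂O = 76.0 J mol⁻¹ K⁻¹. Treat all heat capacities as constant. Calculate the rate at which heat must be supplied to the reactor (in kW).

Extent of reaction ξ = 0.779 × 162 = 126.2 mol/min
Reaction term: ξ·ΔH°_rxn = 126.2 × -14.8 = -1867.7 kJ/min
Sensible, feed 119→25 °C: -4857.7 kJ/min
Outlet flows (mol/min): A 35.802, B 35.802, C 126.2, H₂O 126.2
Sensible, products 25→252 °C: 11530 kJ/min
Q = ΔH = 4804.9 kJ/min = 80.082 kW
Heat supplied = 80.082 kW

Q_in = 80.1 kW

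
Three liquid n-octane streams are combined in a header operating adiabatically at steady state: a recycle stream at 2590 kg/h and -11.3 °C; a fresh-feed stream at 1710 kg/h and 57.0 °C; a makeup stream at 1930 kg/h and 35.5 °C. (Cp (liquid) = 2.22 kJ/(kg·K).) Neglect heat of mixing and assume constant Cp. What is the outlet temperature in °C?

Adiabatic, steady state ⇒ Σ ṁᵢCp,ᵢ(T_out − Tᵢ) = 0
T_out = Σ ṁᵢCp,ᵢTᵢ / Σ ṁᵢCp,ᵢ
      = 303510 / 13831 = 21.945 °C

T_out = 21.9 °C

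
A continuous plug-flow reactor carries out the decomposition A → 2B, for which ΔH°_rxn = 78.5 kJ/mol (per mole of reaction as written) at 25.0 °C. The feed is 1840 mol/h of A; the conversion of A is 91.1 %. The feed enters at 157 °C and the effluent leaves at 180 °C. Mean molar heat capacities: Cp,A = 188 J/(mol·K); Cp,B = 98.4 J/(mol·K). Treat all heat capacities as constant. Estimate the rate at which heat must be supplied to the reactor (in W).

Extent of reaction ξ = 0.911 × 1840 = 1676.2 mol/h
Reaction term: ξ·ΔH°_rxn = 1676.2 × 78.5 = 131580 kJ/h
Sensible, feed 157→25 °C: -45661 kJ/h
Outlet flows (mol/h): A 163.76, B 3352.5
Sensible, products 25→180 °C: 55904 kJ/h
Q = ΔH = 141830 kJ/h = 39.396 kW
Heat supplied = 39396 W

Q_in = 39400 W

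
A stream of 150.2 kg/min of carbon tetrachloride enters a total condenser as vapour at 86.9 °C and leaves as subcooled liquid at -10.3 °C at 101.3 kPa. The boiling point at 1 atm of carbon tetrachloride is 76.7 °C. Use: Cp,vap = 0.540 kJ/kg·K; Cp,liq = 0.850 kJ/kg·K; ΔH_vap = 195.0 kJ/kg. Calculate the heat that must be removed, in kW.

Q_c = 687 kW

vapour 86.9→76.7 °C: -5.508 kJ/kg
condensation at 76.7 °C: -195 kJ/kg
liquid 76.7→-10.3 °C: -73.95 kJ/kg
Δh = -5.508 + -195 + -73.95 = -274.46 kJ/kg
Q = ṁ·Δh = 150.2 kg/min × -274.46 kJ/kg = -41224 kJ/min
|Q| = 687.06 kW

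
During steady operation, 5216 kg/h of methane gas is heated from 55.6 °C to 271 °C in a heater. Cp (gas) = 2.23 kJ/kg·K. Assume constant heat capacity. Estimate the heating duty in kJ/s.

Q = 696 kJ/s

Q = ṁ·Cp·ΔT = 5216 × 2.23 × (271 − 55.6) = 2.5055e+06 kJ/h
Converting: 2.5055e+06 / 3600 s = 695.96 kW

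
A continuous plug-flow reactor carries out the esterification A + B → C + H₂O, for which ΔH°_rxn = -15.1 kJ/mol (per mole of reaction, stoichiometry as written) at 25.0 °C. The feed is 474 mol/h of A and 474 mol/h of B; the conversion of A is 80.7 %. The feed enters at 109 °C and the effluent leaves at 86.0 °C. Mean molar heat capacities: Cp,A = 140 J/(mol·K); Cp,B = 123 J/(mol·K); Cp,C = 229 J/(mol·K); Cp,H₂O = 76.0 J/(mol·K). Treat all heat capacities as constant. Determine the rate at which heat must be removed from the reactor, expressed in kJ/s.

Q_out = 2.13 kJ/s

Extent of reaction ξ = 0.807 × 474 = 382.52 mol/h
Reaction term: ξ·ΔH°_rxn = 382.52 × -15.1 = -5776 kJ/h
Sensible, feed 109→25 °C: -10472 kJ/h
Outlet flows (mol/h): A 91.482, B 91.482, C 382.52, H₂O 382.52
Sensible, products 25→86.0 °C: 8584.4 kJ/h
Q = ΔH = -7663.2 kJ/h = -2.1287 kW
Heat removed = 2.1287 kJ/s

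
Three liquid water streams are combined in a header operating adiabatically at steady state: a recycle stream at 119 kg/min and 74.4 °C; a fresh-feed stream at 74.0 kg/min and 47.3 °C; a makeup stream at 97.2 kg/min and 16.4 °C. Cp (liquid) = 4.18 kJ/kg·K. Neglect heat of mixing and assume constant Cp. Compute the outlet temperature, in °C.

T_out = 48.1 °C

Energy balance with Q = 0: Σ ṁᵢCp,ᵢ(T_out − Tᵢ) = 0
Σ ṁᵢCp,ᵢTᵢ = 119×4.18×74.4 + 74.0×4.18×47.3 + 97.2×4.18×16.4 = 58302
Σ ṁᵢCp,ᵢ = 119×4.18 + 74.0×4.18 + 97.2×4.18 = 1213
T_out = 58302 / 1213 = 48.063 °C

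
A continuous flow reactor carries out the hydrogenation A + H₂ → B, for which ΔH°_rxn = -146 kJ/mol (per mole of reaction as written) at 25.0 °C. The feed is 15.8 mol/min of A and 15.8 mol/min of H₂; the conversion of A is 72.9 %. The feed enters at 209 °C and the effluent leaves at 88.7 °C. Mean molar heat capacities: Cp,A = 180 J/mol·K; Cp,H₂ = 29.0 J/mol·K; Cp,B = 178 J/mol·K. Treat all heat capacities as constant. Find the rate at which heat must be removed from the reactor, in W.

Q_out = 35000 W

Extent of reaction ξ = 0.729 × 15.8 = 11.518 mol/min
Reaction term: ξ·ΔH°_rxn = 11.518 × -146 = -1681.7 kJ/min
Sensible, feed 209→25 °C: -607.6 kJ/min
Outlet flows (mol/min): A 4.2818, H₂ 4.2818, B 11.518
Sensible, products 25→88.7 °C: 187.61 kJ/min
Q = ΔH = -2101.7 kJ/min = -35.028 kW
Heat removed = 35028 W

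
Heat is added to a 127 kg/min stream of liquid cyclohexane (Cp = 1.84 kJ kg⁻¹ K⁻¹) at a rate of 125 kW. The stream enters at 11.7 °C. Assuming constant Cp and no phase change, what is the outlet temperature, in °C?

T_out = 43.8 °C

Q = 125 kW = 7500 kJ/min
ΔT = Q/(ṁ·Cp) = 7500/(127×1.84) = 32.095 K
T_out = 11.7 + 32.095 = 43.795 °C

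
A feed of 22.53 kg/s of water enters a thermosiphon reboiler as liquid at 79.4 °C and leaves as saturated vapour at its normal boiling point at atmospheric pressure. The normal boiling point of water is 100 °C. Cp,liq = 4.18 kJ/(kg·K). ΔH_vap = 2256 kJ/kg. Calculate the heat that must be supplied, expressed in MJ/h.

Q = 190000 MJ/h

liquid 79.4→100 °C: 86.108 kJ/kg
vaporisation at 100 °C: 2256 kJ/kg
Δh = 86.108 + 2256 = 2342.1 kJ/kg
Q = ṁ·Δh = 22.53 kg/s × 2342.1 kJ/kg = 52768 kJ/s
|Q| = 52768 kW = 189960 MJ/h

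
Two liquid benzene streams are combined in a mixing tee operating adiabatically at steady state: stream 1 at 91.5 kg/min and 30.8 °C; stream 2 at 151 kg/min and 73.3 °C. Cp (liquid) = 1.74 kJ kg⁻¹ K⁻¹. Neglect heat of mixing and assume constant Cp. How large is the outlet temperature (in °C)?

T_out = 57.3 °C

Adiabatic, steady state ⇒ Σ ṁᵢCp,ᵢ(T_out − Tᵢ) = 0
T_out = Σ ṁᵢCp,ᵢTᵢ / Σ ṁᵢCp,ᵢ
      = 24163 / 421.95 = 57.264 °C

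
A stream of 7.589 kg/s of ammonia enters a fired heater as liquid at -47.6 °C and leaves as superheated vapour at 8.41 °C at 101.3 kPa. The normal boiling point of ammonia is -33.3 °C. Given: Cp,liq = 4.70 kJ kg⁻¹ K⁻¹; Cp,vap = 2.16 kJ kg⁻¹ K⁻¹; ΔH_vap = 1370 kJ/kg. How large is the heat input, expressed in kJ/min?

liquid -47.6→-33.3 °C: 67.21 kJ/kg
vaporisation at -33.3 °C: 1370 kJ/kg
vapour -33.3→8.41 °C: 90.094 kJ/kg
Δh = 67.21 + 1370 + 90.094 = 1527.3 kJ/kg
Q = ṁ·Δh = 7.589 kg/s × 1527.3 kJ/kg = 11591 kJ/s
|Q| = 11591 kW = 695440 kJ/min

Q = 695000 kJ/min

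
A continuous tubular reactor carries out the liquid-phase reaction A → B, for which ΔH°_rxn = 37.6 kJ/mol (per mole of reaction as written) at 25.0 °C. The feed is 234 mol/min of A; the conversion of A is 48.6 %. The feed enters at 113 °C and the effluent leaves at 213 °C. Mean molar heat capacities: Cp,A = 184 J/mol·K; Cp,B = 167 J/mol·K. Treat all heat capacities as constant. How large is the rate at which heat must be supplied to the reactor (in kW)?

Q_in = 137 kW

Extent of reaction ξ = 0.486 × 234 = 113.72 mol/min
Reaction term: ξ·ΔH°_rxn = 113.72 × 37.6 = 4276 kJ/min
Sensible, feed 113→25 °C: -3788.9 kJ/min
Outlet flows (mol/min): A 120.28, B 113.72
Sensible, products 25→213 °C: 7731.1 kJ/min
Q = ΔH = 8218.2 kJ/min = 136.97 kW
Heat supplied = 136.97 kW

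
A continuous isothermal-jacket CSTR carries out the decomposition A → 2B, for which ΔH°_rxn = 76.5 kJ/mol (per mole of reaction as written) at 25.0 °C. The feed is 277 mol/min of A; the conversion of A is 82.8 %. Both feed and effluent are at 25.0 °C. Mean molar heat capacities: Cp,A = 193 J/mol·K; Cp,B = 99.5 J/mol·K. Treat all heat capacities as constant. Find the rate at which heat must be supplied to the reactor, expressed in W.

Q_in = 292000 W

Extent of reaction ξ = 0.828 × 277 = 229.36 mol/min
Reaction term: ξ·ΔH°_rxn = 229.36 × 76.5 = 17546 kJ/min
Q = ΔH = 17546 kJ/min = 292.43 kW
Heat supplied = 292430 W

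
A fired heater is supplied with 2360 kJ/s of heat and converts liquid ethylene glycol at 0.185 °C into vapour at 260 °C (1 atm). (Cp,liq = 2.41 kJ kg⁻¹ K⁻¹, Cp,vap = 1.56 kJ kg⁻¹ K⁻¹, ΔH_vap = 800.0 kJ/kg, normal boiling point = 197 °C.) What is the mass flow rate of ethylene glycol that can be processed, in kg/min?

ṁ = 103 kg/min

Δh = 2.41×(197−0.185) + 800.0 + 1.56×(260−197) = 1372.6 kJ/kg
Q = 2360 kJ/s = 2360 kJ/s = 141600 kJ/min
ṁ = Q/Δh = 141600 / 1372.6 = 103.16 kg/min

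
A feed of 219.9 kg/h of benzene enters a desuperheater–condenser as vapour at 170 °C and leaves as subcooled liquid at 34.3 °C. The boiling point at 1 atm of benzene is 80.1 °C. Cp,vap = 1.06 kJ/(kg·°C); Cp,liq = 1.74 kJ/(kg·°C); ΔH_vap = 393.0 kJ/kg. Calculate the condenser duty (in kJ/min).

Q_c = 2080 kJ/min

vapour 170→80.1 °C: -95.294 kJ/kg
condensation at 80.1 °C: -393 kJ/kg
liquid 80.1→34.3 °C: -79.692 kJ/kg
Δh = -95.294 + -393 + -79.692 = -567.99 kJ/kg
Q = ṁ·Δh = 219.9 kg/h × -567.99 kJ/kg = -124900 kJ/h
|Q| = 34.694 kW = 2081.7 kJ/min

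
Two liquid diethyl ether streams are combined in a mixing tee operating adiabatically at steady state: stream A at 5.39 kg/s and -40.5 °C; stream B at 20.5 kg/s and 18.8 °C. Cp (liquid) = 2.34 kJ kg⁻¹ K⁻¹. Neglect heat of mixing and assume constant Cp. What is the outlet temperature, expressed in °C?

T_out = 6.45 °C

No heat crosses the boundary, so H_out = H_in.
T_out = Σ ṁᵢCp,ᵢTᵢ / Σ ṁᵢCp,ᵢ
      = 391.03 / 60.583 = 6.4544 °C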